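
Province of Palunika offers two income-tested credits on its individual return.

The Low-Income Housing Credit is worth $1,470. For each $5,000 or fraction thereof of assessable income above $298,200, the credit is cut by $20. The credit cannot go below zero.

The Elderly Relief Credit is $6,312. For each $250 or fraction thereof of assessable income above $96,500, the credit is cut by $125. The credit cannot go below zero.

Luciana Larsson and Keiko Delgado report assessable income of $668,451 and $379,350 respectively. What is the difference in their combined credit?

$1,130

Luciana ($668,451): Low-Income Housing Credit: income exceeds $298,200 by $370,251 → 75 increments × $20 = $1,500 ≥ base, so the credit is $0. Elderly Relief Credit: income exceeds $96,500 by $571,951 → 2288 increments × $125 = $286,000 ≥ base, so the credit is $0. total $0 + $0 = $0
Keiko ($379,350): Low-Income Housing Credit: income exceeds $298,200 by $81,150, which is 17 full-or-partial $5,000 increments; reduction = 17 × $20 = $340, leaving $1,130. Elderly Relief Credit: income exceeds $96,500 by $282,850 → 1132 increments × $125 = $141,500 ≥ base, so the credit is $0. total $1,130 + $0 = $1,130
Difference: |$0 − $1,130| = $1,130.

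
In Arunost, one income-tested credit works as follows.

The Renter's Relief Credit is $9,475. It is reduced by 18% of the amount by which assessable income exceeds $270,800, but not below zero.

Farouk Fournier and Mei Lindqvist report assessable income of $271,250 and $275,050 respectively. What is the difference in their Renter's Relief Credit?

Farouk ($271,250): Renter's Relief Credit: 18% of the $450 excess over $270,800 is $81; credit = $9,475 − $81 = $9,394.
Mei ($275,050): Renter's Relief Credit: 18% of the $4,250 excess over $270,800 is $765; credit = $9,475 − $765 = $8,710.
Difference: |$9,394 − $8,710| = $684.

$684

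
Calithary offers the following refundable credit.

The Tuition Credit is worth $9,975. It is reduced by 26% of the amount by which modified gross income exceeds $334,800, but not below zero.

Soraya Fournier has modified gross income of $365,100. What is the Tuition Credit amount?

$2,097

Tuition Credit: 26% of the $30,300 excess over $334,800 is $7,878; credit = $9,975 − $7,878 = $2,097.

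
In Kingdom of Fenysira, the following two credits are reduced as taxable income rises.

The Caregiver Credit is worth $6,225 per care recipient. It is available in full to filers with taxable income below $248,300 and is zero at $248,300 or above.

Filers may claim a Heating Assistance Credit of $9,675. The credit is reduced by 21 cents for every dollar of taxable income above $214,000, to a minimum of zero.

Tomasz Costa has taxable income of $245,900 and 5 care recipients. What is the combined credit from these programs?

$34,101

Caregiver Credit: base = 5 × $6,225 = $31,125. $245,900 is below the $248,300 cutoff, so the full $31,125 applies.
Heating Assistance Credit: 21% of the $31,900 excess over $214,000 is $6,699; credit = $9,675 − $6,699 = $2,976.
Total: $31,125 + $2,976 = $34,101.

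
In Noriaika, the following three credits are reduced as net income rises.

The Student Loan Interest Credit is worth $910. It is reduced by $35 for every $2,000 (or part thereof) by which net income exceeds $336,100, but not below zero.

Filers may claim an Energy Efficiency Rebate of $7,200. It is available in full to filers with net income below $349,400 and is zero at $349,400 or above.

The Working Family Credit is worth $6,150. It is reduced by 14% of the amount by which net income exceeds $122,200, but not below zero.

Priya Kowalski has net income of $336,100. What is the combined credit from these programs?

Student Loan Interest Credit: $336,100 is at or below the $336,100 threshold, so the full $910 applies.
Energy Efficiency Rebate: $336,100 is below the $349,400 cutoff, so the full $7,200 applies.
Working Family Credit: 14% of the $213,900 excess over $122,200 is $29,946 ≥ base, so the credit is $0.
Total: $910 + $7,200 + $0 = $8,110.

$8,110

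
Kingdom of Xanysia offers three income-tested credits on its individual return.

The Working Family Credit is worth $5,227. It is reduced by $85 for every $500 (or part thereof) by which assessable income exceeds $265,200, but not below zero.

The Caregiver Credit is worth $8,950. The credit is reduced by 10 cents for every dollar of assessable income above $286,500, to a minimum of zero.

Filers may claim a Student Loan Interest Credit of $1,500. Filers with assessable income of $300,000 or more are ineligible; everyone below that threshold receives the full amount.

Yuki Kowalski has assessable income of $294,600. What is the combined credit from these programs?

Working Family Credit: income exceeds $265,200 by $29,400, which is 59 full-or-partial $500 increments; reduction = 59 × $85 = $5,015, leaving $212.
Caregiver Credit: 10% of the $8,100 excess over $286,500 is $810; credit = $8,950 − $810 = $8,140.
Student Loan Interest Credit: $294,600 is below the $300,000 cutoff, so the full $1,500 applies.
Total: $212 + $8,140 + $1,500 = $9,852.

$9,852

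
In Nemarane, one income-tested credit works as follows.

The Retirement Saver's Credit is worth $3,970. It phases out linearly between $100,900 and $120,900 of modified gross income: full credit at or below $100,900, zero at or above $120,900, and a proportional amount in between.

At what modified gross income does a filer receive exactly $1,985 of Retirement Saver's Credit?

$1,985 is 1,985/3,970 of the full $3,970, so 1,985/3,970 of the $20,000 range has been used: income = $100,900 + $20,000 × 1,985/3,970 = $110,900.

$110,900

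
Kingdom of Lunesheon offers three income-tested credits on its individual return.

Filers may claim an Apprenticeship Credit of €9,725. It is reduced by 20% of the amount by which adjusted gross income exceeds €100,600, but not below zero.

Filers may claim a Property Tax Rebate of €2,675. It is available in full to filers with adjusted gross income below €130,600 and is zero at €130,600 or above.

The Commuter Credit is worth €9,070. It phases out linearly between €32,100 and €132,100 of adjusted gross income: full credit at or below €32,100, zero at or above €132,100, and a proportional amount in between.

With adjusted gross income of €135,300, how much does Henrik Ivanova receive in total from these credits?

Apprenticeship Credit: 20% of the €34,700 excess over €100,600 is €6,940; credit = €9,725 − €6,940 = €2,785.
Property Tax Rebate: €135,300 meets or exceeds the €130,600 cutoff, so the credit is €0.
Commuter Credit: €135,300 is at or above €132,100, so the credit is €0.
Total: €2,785 + €0 + €0 = €2,785.

€2,785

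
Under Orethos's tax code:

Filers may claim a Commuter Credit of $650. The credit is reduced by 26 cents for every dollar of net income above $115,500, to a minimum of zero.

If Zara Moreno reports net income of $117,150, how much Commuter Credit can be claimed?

Commuter Credit: 26% of the $1,650 excess over $115,500 is $429; credit = $650 − $429 = $221.

$221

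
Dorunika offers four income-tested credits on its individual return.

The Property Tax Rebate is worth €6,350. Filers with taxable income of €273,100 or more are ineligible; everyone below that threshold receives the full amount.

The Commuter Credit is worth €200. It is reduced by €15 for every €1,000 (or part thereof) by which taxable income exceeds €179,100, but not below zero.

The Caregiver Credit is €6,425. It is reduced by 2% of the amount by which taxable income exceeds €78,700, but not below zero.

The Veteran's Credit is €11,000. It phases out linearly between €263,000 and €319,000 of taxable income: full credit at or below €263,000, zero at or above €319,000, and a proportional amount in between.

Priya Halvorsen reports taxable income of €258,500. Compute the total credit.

€20,179

Property Tax Rebate: €258,500 is below the €273,100 cutoff, so the full €6,350 applies.
Commuter Credit: income exceeds €179,100 by €79,400 → 80 increments × €15 = €1,200 ≥ base, so the credit is €0.
Caregiver Credit: 2% of the €179,800 excess over €78,700 is €3,596; credit = €6,425 − €3,596 = €2,829.
Veteran's Credit: €258,500 is at or below the €263,000 threshold, so the full €11,000 applies.
Total: €6,350 + €0 + €2,829 + €11,000 = €20,179.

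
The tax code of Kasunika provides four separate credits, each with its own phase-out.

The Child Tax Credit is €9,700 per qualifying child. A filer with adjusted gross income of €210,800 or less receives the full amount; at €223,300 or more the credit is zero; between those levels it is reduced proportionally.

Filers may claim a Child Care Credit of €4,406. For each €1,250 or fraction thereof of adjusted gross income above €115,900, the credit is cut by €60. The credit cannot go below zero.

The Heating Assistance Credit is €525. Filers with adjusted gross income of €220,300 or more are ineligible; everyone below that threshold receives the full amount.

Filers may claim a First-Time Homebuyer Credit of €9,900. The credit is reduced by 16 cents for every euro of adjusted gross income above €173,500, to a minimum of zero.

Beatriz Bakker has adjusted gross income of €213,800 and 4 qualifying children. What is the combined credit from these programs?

Child Tax Credit: base = 4 × €9,700 = €38,800. €213,800 is €3,000 into a €12,500 phase-out range, leaving 9,500/12,500 of the credit: €38,800 × 9,500/12,500 = €29,488.
Child Care Credit: income exceeds €115,900 by €97,900 → 79 increments × €60 = €4,740 ≥ base, so the credit is €0.
Heating Assistance Credit: €213,800 is below the €220,300 cutoff, so the full €525 applies.
First-Time Homebuyer Credit: 16% of the €40,300 excess over €173,500 is €6,448; credit = €9,900 − €6,448 = €3,452.
Total: €29,488 + €0 + €525 + €3,452 = €33,465.

€33,465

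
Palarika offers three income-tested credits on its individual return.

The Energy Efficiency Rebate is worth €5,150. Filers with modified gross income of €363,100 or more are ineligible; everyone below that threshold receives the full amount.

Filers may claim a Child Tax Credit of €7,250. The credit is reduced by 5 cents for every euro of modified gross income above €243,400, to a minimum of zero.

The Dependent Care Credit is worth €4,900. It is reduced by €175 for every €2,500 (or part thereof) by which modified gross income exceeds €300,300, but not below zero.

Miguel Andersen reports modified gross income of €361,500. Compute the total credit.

Energy Efficiency Rebate: €361,500 is below the €363,100 cutoff, so the full €5,150 applies.
Child Tax Credit: 5% of the €118,100 excess over €243,400 is €5,905; credit = €7,250 − €5,905 = €1,345.
Dependent Care Credit: income exceeds €300,300 by €61,200, which is 25 full-or-partial €2,500 increments; reduction = 25 × €175 = €4,375, leaving €525.
Total: €5,150 + €1,345 + €525 = €7,020.

€7,020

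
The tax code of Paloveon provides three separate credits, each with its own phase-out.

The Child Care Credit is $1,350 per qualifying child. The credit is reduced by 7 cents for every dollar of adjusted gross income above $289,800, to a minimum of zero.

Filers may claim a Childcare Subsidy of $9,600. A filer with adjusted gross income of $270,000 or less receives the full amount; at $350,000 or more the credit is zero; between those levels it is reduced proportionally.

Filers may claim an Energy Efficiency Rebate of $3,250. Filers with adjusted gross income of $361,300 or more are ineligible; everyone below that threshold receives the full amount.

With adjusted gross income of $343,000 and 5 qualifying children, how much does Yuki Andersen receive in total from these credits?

$7,116

Child Care Credit: base = 5 × $1,350 = $6,750. 7% of the $53,200 excess over $289,800 is $3,724; credit = $6,750 − $3,724 = $3,026.
Childcare Subsidy: $343,000 is $73,000 into a $80,000 phase-out range, leaving 7,000/80,000 of the credit: $9,600 × 7,000/80,000 = $840.
Energy Efficiency Rebate: $343,000 is below the $361,300 cutoff, so the full $3,250 applies.
Total: $3,026 + $840 + $3,250 = $7,116.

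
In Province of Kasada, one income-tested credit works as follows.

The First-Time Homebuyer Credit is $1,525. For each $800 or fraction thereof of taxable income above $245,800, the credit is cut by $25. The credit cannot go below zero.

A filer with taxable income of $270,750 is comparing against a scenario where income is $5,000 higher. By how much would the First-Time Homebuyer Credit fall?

At $270,750 — income exceeds $245,800 by $24,950, which is 32 full-or-partial $800 increments; reduction = 32 × $25 = $800, leaving $725.
At $275,750 — income exceeds $245,800 by $29,950, which is 38 full-or-partial $800 increments; reduction = 38 × $25 = $950, leaving $575.
Lost: $725 − $575 = $150.

$150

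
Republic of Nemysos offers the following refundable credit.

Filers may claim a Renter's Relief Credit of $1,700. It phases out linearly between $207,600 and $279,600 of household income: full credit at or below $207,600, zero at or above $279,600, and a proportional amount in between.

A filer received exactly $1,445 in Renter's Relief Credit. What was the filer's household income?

$218,400

$1,445 is 1,445/1,700 of the full $1,700, so 255/1,700 of the $72,000 range has been used: income = $207,600 + $72,000 × 255/1,700 = $218,400.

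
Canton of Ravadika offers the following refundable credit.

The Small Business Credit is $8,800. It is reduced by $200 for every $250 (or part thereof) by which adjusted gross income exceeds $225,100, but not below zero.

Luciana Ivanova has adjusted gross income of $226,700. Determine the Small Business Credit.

Small Business Credit: income exceeds $225,100 by $1,600, which is 7 full-or-partial $250 increments; reduction = 7 × $200 = $1,400, leaving $7,400.

$7,400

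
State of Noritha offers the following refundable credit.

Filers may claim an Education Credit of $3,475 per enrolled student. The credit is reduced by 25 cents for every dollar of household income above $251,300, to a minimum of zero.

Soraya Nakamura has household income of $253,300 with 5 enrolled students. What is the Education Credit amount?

Education Credit: base = 5 × $3,475 = $17,375. 25% of the $2,000 excess over $251,300 is $500; credit = $17,375 − $500 = $16,875.

$16,875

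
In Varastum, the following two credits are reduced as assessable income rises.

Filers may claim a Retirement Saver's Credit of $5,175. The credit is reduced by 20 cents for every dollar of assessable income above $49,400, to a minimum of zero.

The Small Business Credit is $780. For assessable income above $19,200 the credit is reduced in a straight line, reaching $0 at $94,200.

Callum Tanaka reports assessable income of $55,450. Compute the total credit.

Retirement Saver's Credit: 20% of the $6,050 excess over $49,400 is $1,210; credit = $5,175 − $1,210 = $3,965.
Small Business Credit: $55,450 is $36,250 into a $75,000 phase-out range, leaving 38,750/75,000 of the credit: $780 × 38,750/75,000 = $403.
Total: $3,965 + $403 = $4,368.

$4,368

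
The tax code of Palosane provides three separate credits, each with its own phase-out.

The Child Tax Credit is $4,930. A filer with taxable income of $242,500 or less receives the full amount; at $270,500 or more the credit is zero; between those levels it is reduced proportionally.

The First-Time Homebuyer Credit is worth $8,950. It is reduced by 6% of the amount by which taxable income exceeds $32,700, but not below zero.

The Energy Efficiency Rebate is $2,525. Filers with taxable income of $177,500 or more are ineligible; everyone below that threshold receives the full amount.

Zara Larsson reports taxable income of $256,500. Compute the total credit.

$2,465

Child Tax Credit: $256,500 is $14,000 into a $28,000 phase-out range, leaving 14,000/28,000 of the credit: $4,930 × 14,000/28,000 = $2,465.
First-Time Homebuyer Credit: 6% of the $223,800 excess over $32,700 is $13,428 ≥ base, so the credit is $0.
Energy Efficiency Rebate: $256,500 meets or exceeds the $177,500 cutoff, so the credit is $0.
Total: $2,465 + $0 + $0 = $2,465.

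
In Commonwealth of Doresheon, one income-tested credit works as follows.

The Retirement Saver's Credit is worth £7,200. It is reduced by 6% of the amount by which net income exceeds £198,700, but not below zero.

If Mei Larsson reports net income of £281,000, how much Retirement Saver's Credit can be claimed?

£2,262

Retirement Saver's Credit: 6% of the £82,300 excess over £198,700 is £4,938; credit = £7,200 − £4,938 = £2,262.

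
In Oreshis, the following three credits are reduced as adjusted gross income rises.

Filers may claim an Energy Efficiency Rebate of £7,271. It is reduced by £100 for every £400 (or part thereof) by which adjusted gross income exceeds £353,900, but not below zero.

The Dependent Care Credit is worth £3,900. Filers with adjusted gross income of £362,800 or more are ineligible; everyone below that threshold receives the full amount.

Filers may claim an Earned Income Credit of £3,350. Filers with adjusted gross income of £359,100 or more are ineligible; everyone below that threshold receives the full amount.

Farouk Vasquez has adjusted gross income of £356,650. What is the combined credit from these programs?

Energy Efficiency Rebate: income exceeds £353,900 by £2,750, which is 7 full-or-partial £400 increments; reduction = 7 × £100 = £700, leaving £6,571.
Dependent Care Credit: £356,650 is below the £362,800 cutoff, so the full £3,900 applies.
Earned Income Credit: £356,650 is below the £359,100 cutoff, so the full £3,350 applies.
Total: £6,571 + £3,900 + £3,350 = £13,821.

£13,821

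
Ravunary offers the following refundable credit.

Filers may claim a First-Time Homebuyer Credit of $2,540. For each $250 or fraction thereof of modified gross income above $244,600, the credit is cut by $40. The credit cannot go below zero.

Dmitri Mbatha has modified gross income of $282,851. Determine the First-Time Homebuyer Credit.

$0

First-Time Homebuyer Credit: income exceeds $244,600 by $38,251 → 154 increments × $40 = $6,160 ≥ base, so the credit is $0.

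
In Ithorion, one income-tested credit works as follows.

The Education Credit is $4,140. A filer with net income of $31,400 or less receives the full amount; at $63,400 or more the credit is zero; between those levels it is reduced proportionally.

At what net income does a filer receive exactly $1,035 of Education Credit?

$1,035 is 1,035/4,140 of the full $4,140, so 3,105/4,140 of the $32,000 range has been used: income = $31,400 + $32,000 × 3,105/4,140 = $55,400.

$55,400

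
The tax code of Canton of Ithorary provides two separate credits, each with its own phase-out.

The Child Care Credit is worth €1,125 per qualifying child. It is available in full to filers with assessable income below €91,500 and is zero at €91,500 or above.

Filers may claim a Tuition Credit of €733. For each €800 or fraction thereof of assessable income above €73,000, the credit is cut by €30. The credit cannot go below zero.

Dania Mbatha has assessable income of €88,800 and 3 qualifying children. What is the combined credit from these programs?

€3,508

Child Care Credit: base = 3 × €1,125 = €3,375. €88,800 is below the €91,500 cutoff, so the full €3,375 applies.
Tuition Credit: income exceeds €73,000 by €15,800, which is 20 full-or-partial €800 increments; reduction = 20 × €30 = €600, leaving €133.
Total: €3,375 + €133 = €3,508.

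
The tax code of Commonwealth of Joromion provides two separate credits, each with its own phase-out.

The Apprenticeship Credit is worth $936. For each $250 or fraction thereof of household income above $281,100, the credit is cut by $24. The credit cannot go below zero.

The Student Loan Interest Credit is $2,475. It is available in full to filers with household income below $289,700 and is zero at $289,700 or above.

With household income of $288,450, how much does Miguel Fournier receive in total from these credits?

$2,691

Apprenticeship Credit: income exceeds $281,100 by $7,350, which is 30 full-or-partial $250 increments; reduction = 30 × $24 = $720, leaving $216.
Student Loan Interest Credit: $288,450 is below the $289,700 cutoff, so the full $2,475 applies.
Total: $216 + $2,475 = $2,691.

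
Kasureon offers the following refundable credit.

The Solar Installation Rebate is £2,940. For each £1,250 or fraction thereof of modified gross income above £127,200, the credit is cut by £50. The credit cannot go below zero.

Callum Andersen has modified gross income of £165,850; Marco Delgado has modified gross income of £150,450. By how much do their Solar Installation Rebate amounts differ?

Callum (£165,850): Solar Installation Rebate: income exceeds £127,200 by £38,650, which is 31 full-or-partial £1,250 increments; reduction = 31 × £50 = £1,550, leaving £1,390.
Marco (£150,450): Solar Installation Rebate: income exceeds £127,200 by £23,250, which is 19 full-or-partial £1,250 increments; reduction = 19 × £50 = £950, leaving £1,990.
Difference: |£1,390 − £1,990| = £600.

£600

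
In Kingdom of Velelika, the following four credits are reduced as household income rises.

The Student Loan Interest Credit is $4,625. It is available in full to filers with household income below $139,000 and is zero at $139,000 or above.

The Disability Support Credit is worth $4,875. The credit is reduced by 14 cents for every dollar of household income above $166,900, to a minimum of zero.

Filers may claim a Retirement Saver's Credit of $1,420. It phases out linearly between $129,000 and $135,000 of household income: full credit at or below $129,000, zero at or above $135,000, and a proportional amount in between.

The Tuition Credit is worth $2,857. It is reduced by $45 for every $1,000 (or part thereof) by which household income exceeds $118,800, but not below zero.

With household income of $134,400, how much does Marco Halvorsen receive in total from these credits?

$11,779

Student Loan Interest Credit: $134,400 is below the $139,000 cutoff, so the full $4,625 applies.
Disability Support Credit: $134,400 is at or below the $166,900 threshold, so the full $4,875 applies.
Retirement Saver's Credit: $134,400 is $5,400 into a $6,000 phase-out range, leaving 600/6,000 of the credit: $1,420 × 600/6,000 = $142.
Tuition Credit: income exceeds $118,800 by $15,600, which is 16 full-or-partial $1,000 increments; reduction = 16 × $45 = $720, leaving $2,137.
Total: $4,625 + $4,875 + $142 + $2,137 = $11,779.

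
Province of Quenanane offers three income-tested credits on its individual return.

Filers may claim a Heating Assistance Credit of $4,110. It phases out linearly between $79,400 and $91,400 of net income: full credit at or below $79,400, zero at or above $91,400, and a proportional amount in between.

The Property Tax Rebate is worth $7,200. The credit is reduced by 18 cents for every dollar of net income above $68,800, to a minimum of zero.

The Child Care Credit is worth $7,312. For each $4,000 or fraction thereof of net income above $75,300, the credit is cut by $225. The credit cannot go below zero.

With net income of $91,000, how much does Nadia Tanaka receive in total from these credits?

$9,753

Heating Assistance Credit: $91,000 is $11,600 into a $12,000 phase-out range, leaving 400/12,000 of the credit: $4,110 × 400/12,000 = $137.
Property Tax Rebate: 18% of the $22,200 excess over $68,800 is $3,996; credit = $7,200 − $3,996 = $3,204.
Child Care Credit: income exceeds $75,300 by $15,700, which is 4 full-or-partial $4,000 increments; reduction = 4 × $225 = $900, leaving $6,412.
Total: $137 + $3,204 + $6,412 = $9,753.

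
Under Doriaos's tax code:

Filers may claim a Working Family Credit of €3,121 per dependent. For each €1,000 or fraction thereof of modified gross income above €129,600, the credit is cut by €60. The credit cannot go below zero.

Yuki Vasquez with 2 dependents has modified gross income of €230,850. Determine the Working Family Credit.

€122

Working Family Credit: base = 2 × €3,121 = €6,242. income exceeds €129,600 by €101,250, which is 102 full-or-partial €1,000 increments; reduction = 102 × €60 = €6,120, leaving €122.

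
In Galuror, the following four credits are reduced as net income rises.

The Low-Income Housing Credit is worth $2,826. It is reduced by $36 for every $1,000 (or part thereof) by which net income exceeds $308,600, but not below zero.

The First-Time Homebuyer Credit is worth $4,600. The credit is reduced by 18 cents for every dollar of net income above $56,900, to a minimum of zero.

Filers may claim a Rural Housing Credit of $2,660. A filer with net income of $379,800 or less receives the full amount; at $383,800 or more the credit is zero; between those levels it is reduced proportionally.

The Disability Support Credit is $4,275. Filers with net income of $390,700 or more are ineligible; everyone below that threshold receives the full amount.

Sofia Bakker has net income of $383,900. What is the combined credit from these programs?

Low-Income Housing Credit: income exceeds $308,600 by $75,300, which is 76 full-or-partial $1,000 increments; reduction = 76 × $36 = $2,736, leaving $90.
First-Time Homebuyer Credit: 18% of the $327,000 excess over $56,900 is $58,860 ≥ base, so the credit is $0.
Rural Housing Credit: $383,900 is at or above $383,800, so the credit is $0.
Disability Support Credit: $383,900 is below the $390,700 cutoff, so the full $4,275 applies.
Total: $90 + $0 + $0 + $4,275 = $4,365.

$4,365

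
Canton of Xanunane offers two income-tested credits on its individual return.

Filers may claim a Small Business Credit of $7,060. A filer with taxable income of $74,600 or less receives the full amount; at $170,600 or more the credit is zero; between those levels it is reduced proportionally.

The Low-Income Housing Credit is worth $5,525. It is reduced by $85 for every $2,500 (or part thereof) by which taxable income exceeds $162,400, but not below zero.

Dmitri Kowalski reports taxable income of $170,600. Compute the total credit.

$5,185

Small Business Credit: $170,600 is at or above $170,600, so the credit is $0.
Low-Income Housing Credit: income exceeds $162,400 by $8,200, which is 4 full-or-partial $2,500 increments; reduction = 4 × $85 = $340, leaving $5,185.
Total: $0 + $5,185 = $5,185.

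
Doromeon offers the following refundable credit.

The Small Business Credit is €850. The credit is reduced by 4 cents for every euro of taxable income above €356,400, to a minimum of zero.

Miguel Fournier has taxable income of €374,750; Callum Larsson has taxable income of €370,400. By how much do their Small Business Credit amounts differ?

Miguel (€374,750): Small Business Credit: 4% of the €18,350 excess over €356,400 is €734; credit = €850 − €734 = €116.
Callum (€370,400): Small Business Credit: 4% of the €14,000 excess over €356,400 is €560; credit = €850 − €560 = €290.
Difference: |€116 − €290| = €174.

€174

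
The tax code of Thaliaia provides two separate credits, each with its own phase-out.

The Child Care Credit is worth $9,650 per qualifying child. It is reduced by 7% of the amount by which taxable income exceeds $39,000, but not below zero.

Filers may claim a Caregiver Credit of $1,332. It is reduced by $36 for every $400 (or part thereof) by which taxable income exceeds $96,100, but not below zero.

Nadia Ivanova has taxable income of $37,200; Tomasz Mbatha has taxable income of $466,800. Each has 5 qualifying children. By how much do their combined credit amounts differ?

$31,278

Nadia ($37,200): Child Care Credit: base = 5 × $9,650 = $48,250. $37,200 is at or below the $39,000 threshold, so the full $48,250 applies. Caregiver Credit: $37,200 is at or below the $96,100 threshold, so the full $1,332 applies. total $48,250 + $1,332 = $49,582
Tomasz ($466,800): Child Care Credit: base = 5 × $9,650 = $48,250. 7% of the $427,800 excess over $39,000 is $29,946; credit = $48,250 − $29,946 = $18,304. Caregiver Credit: income exceeds $96,100 by $370,700 → 927 increments × $36 = $33,372 ≥ base, so the credit is $0. total $18,304 + $0 = $18,304
Difference: |$49,582 − $18,304| = $31,278.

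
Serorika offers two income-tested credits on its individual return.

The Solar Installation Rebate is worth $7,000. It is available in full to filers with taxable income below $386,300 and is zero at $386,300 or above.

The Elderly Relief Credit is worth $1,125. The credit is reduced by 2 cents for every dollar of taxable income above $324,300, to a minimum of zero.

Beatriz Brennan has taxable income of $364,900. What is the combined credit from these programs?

Solar Installation Rebate: $364,900 is below the $386,300 cutoff, so the full $7,000 applies.
Elderly Relief Credit: 2% of the $40,600 excess over $324,300 is $812; credit = $1,125 − $812 = $313.
Total: $7,000 + $313 = $7,313.

$7,313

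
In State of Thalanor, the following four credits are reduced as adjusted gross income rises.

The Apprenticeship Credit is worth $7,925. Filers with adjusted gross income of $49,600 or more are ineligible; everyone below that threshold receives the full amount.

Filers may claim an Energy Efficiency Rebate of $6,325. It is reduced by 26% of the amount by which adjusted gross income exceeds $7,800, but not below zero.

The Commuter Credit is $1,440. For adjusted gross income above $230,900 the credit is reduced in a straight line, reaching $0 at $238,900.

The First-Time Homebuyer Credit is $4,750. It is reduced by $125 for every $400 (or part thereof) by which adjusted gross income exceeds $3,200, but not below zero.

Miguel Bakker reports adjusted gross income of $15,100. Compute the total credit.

Apprenticeship Credit: $15,100 is below the $49,600 cutoff, so the full $7,925 applies.
Energy Efficiency Rebate: 26% of the $7,300 excess over $7,800 is $1,898; credit = $6,325 − $1,898 = $4,427.
Commuter Credit: $15,100 is at or below the $230,900 threshold, so the full $1,440 applies.
First-Time Homebuyer Credit: income exceeds $3,200 by $11,900, which is 30 full-or-partial $400 increments; reduction = 30 × $125 = $3,750, leaving $1,000.
Total: $7,925 + $4,427 + $1,440 + $1,000 = $14,792.

$14,792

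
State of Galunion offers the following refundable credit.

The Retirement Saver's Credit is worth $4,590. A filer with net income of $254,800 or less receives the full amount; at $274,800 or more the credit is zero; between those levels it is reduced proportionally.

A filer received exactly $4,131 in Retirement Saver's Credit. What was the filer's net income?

$4,131 is 4,131/4,590 of the full $4,590, so 459/4,590 of the $20,000 range has been used: income = $254,800 + $20,000 × 459/4,590 = $256,800.

$256,800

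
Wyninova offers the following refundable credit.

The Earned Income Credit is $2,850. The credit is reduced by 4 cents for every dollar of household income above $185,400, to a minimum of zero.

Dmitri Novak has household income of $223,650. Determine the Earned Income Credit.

Earned Income Credit: 4% of the $38,250 excess over $185,400 is $1,530; credit = $2,850 − $1,530 = $1,320.

$1,320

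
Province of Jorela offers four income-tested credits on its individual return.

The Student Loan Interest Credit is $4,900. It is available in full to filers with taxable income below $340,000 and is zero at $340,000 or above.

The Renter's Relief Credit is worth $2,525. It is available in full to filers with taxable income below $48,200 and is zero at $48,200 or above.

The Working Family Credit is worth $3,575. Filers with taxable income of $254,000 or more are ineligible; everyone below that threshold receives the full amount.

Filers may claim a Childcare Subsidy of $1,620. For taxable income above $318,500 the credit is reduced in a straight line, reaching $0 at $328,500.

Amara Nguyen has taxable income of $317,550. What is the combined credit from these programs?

Student Loan Interest Credit: $317,550 is below the $340,000 cutoff, so the full $4,900 applies.
Renter's Relief Credit: $317,550 meets or exceeds the $48,200 cutoff, so the credit is $0.
Working Family Credit: $317,550 meets or exceeds the $254,000 cutoff, so the credit is $0.
Childcare Subsidy: $317,550 is at or below the $318,500 threshold, so the full $1,620 applies.
Total: $4,900 + $0 + $0 + $1,620 = $6,520.

$6,520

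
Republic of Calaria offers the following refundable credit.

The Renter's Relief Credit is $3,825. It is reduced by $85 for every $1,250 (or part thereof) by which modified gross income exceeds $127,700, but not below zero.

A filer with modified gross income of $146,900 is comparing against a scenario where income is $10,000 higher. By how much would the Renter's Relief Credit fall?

$680

At $146,900 — income exceeds $127,700 by $19,200, which is 16 full-or-partial $1,250 increments; reduction = 16 × $85 = $1,360, leaving $2,465.
At $156,900 — income exceeds $127,700 by $29,200, which is 24 full-or-partial $1,250 increments; reduction = 24 × $85 = $2,040, leaving $1,785.
Lost: $2,465 − $1,785 = $680.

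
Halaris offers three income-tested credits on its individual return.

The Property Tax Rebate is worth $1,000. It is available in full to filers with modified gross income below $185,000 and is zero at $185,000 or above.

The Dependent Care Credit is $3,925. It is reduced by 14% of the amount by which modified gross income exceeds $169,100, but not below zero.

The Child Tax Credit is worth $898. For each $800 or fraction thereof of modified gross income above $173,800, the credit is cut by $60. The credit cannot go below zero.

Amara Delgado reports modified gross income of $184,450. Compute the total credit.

$2,834

Property Tax Rebate: $184,450 is below the $185,000 cutoff, so the full $1,000 applies.
Dependent Care Credit: 14% of the $15,350 excess over $169,100 is $2,149; credit = $3,925 − $2,149 = $1,776.
Child Tax Credit: income exceeds $173,800 by $10,650, which is 14 full-or-partial $800 increments; reduction = 14 × $60 = $840, leaving $58.
Total: $1,000 + $1,776 + $58 = $2,834.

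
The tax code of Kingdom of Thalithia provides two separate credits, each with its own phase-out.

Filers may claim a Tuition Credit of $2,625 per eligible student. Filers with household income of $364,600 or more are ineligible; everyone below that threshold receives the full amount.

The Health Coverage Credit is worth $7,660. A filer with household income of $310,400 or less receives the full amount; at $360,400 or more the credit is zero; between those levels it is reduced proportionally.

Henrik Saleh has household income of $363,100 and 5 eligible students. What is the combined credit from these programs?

Tuition Credit: base = 5 × $2,625 = $13,125. $363,100 is below the $364,600 cutoff, so the full $13,125 applies.
Health Coverage Credit: $363,100 is at or above $360,400, so the credit is $0.
Total: $13,125 + $0 = $13,125.

$13,125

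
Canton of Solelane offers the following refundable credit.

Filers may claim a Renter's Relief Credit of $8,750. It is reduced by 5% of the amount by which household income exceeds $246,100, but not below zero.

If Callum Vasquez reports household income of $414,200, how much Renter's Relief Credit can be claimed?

Renter's Relief Credit: 5% of the $168,100 excess over $246,100 is $8,405; credit = $8,750 − $8,405 = $345.

$345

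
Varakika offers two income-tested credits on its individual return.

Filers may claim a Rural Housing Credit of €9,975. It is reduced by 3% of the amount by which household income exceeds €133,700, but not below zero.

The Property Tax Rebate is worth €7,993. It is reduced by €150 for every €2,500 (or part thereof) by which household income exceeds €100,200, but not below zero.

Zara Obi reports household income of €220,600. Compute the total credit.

Rural Housing Credit: 3% of the €86,900 excess over €133,700 is €2,607; credit = €9,975 − €2,607 = €7,368.
Property Tax Rebate: income exceeds €100,200 by €120,400, which is 49 full-or-partial €2,500 increments; reduction = 49 × €150 = €7,350, leaving €643.
Total: €7,368 + €643 = €8,011.

€8,011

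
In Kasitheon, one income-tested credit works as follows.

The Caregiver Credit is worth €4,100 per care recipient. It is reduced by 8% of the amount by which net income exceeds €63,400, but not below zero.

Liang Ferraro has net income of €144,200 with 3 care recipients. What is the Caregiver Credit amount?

Caregiver Credit: base = 3 × €4,100 = €12,300. 8% of the €80,800 excess over €63,400 is €6,464; credit = €12,300 − €6,464 = €5,836.

€5,836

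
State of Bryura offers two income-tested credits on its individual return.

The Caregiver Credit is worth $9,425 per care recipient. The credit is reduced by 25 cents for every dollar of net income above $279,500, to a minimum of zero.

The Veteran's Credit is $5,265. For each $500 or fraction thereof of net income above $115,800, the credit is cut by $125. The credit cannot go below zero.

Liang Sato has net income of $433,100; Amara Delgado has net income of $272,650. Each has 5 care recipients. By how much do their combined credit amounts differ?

Liang ($433,100): Caregiver Credit: base = 5 × $9,425 = $47,125. 25% of the $153,600 excess over $279,500 is $38,400; credit = $47,125 − $38,400 = $8,725. Veteran's Credit: income exceeds $115,800 by $317,300 → 635 increments × $125 = $79,375 ≥ base, so the credit is $0. total $8,725 + $0 = $8,725
Amara ($272,650): Caregiver Credit: base = 5 × $9,425 = $47,125. $272,650 is at or below the $279,500 threshold, so the full $47,125 applies. Veteran's Credit: income exceeds $115,800 by $156,850 → 314 increments × $125 = $39,250 ≥ base, so the credit is $0. total $47,125 + $0 = $47,125
Difference: |$8,725 − $47,125| = $38,400.

$38,400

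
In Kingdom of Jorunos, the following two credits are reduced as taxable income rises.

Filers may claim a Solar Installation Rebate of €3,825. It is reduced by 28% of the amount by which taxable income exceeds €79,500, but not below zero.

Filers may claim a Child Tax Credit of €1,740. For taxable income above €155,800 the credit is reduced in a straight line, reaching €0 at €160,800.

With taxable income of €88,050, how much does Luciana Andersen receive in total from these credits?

Solar Installation Rebate: 28% of the €8,550 excess over €79,500 is €2,394; credit = €3,825 − €2,394 = €1,431.
Child Tax Credit: €88,050 is at or below the €155,800 threshold, so the full €1,740 applies.
Total: €1,431 + €1,740 = €3,171.

€3,171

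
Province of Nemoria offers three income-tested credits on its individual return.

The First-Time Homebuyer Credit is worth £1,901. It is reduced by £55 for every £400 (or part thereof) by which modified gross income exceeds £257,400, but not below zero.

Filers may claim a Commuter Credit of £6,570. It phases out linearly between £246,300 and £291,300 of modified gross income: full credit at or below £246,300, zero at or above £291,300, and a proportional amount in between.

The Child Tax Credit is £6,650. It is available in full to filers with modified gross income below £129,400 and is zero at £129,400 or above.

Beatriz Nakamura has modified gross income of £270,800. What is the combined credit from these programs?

First-Time Homebuyer Credit: income exceeds £257,400 by £13,400, which is 34 full-or-partial £400 increments; reduction = 34 × £55 = £1,870, leaving £31.
Commuter Credit: £270,800 is £24,500 into a £45,000 phase-out range, leaving 20,500/45,000 of the credit: £6,570 × 20,500/45,000 = £2,993.
Child Tax Credit: £270,800 meets or exceeds the £129,400 cutoff, so the credit is £0.
Total: £31 + £2,993 + £0 = £3,024.

£3,024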